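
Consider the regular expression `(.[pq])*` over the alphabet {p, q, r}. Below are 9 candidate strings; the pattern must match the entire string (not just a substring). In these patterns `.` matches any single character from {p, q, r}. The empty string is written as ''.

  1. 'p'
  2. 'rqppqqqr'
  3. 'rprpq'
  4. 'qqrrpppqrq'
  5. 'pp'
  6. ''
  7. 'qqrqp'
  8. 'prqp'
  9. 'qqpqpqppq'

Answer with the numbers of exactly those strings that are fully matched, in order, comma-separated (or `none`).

5, 6

1 → no match
2 → no match
3 → no match
4 → no match
5 → match
6 → match
7 → no match
8 → no match
9 → no match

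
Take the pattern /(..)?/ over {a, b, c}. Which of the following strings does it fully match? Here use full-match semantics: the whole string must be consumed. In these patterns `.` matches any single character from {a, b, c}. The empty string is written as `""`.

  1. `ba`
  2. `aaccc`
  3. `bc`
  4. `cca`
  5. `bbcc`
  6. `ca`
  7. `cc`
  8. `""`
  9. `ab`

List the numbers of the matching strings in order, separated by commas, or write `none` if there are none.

1 → match
2 → no match
3 → match
4 → no match
5 → no match
6 → match
7 → match
8 → match
9 → match

1, 3, 6, 7, 8, 9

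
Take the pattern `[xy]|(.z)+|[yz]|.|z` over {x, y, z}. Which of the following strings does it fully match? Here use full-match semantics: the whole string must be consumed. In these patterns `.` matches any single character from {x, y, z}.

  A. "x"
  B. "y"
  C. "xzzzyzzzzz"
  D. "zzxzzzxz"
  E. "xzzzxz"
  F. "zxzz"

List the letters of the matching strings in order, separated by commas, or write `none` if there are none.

A. "x" → match
B. "y" → match
C. "xzzzyzzzzz" → match
D. "zzxzzzxz" → match
E. "xzzzxz" → match
F. "zxzz" → no match

A, B, C, D, E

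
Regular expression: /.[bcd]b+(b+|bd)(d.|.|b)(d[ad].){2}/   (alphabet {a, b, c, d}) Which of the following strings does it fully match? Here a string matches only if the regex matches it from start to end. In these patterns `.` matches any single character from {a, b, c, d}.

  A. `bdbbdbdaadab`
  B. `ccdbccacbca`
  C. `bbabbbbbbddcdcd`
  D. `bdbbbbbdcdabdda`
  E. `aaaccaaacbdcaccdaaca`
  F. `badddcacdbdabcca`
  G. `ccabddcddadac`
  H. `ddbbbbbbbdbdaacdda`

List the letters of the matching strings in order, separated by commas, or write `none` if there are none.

A. `bdbbdbdaadab` → match
B. `ccdbccacbca` → no match
C → no match
D → match
E → no match
F → no match
G → no match
H → no match

A, D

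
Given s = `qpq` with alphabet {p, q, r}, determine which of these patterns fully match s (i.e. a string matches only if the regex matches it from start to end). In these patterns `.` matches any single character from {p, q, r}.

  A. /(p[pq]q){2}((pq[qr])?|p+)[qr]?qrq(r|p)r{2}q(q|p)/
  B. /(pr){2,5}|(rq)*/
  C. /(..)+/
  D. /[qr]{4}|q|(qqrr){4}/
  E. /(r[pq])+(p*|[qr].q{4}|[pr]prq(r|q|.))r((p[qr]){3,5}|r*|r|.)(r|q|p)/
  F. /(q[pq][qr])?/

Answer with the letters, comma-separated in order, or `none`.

F

A → no match — must start with `p`
B → no match
C → no match
D → no match
E → no match — must start with `r`
F → match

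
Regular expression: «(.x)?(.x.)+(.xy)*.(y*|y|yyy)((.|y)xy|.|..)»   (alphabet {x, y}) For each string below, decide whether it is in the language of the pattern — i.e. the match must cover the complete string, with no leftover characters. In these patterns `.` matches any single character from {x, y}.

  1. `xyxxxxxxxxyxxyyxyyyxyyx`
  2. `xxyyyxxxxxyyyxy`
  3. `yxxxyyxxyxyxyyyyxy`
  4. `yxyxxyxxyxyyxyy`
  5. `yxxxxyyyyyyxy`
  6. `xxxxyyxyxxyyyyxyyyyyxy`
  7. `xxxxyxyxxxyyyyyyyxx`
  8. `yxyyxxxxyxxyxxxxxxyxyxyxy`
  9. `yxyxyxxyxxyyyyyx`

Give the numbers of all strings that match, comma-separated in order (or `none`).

3, 5, 8, 9

1 → no match
2 → no match
3 → match
4 → no match
5 → match
6 → no match
7 → no match
8 → match
9 → match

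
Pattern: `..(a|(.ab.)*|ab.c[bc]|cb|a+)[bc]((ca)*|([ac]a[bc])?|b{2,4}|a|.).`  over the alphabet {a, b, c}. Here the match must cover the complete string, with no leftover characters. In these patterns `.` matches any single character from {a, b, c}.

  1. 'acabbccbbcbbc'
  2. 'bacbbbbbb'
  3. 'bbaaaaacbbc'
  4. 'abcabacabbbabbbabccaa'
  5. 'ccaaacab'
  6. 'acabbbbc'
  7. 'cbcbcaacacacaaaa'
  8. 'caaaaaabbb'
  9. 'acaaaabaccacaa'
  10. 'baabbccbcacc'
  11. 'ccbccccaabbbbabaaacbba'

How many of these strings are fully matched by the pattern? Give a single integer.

1 → no match
2 → match
3 → match
4 → match
5 → match
6 → match
7 → no match
8 → match
9 → no match
10 → match
11 → no match
Total matched: 7

7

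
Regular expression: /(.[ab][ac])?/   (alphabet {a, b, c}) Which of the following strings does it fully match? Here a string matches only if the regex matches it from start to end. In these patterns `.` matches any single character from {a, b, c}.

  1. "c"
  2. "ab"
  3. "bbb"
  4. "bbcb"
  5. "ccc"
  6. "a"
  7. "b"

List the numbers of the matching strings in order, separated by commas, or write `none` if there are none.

none

1 → no match
2 → no match
3 → no match
4 → no match
5 → no match
6 → no match
7 → no match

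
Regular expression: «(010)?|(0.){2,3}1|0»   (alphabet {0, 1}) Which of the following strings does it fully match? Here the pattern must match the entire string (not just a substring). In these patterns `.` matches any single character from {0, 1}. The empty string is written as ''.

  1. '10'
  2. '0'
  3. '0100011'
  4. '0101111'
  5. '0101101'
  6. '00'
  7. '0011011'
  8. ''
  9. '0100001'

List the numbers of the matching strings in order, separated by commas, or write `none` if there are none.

1. '10' → no match
2. '0' → match
3. '0100011' → match
4. '0101111' → no match
5. '0101101' → no match
6. '00' → no match
7. '0011011' → no match
8. '' → match
9. '0100001' → match

2, 3, 8, 9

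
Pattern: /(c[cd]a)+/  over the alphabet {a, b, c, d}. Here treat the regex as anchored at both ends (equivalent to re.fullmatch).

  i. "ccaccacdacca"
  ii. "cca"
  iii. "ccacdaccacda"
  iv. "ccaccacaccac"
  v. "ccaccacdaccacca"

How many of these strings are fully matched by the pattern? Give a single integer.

4

i. "ccaccacdacca" → match
ii. "cca" → match
iii. "ccacdaccacda" → match
iv. "ccaccacaccac" → no match — must end with "a"
v → match
Total matched: 4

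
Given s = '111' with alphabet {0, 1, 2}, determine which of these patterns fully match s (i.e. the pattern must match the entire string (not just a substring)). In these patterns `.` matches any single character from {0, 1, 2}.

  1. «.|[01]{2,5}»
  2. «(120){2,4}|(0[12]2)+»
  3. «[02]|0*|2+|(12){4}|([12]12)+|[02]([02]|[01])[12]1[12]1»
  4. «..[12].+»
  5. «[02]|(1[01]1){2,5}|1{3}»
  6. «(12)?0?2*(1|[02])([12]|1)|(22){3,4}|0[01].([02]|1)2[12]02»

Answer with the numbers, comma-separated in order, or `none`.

1 → match
2 → no match
3 → no match
4 → no match
5 → match
6 → no match

1, 5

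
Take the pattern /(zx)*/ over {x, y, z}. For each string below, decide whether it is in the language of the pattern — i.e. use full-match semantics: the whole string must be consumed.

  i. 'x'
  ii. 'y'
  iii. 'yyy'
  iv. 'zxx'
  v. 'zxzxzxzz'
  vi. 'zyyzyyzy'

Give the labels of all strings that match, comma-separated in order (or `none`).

i. 'x' → no match
ii. 'y' → no match
iii. 'yyy' → no match
iv. 'zxx' → no match
v. 'zxzxzxzz' → no match
vi. 'zyyzyyzy' → no match

none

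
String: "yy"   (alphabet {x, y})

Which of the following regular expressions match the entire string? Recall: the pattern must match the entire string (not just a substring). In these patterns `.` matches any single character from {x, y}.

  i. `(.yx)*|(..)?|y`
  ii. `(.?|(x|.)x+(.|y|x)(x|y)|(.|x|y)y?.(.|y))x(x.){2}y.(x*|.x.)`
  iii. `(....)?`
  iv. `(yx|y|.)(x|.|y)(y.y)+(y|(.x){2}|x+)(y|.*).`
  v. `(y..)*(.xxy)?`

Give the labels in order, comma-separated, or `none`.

i

i → match
ii → no match
iii → no match
iv → no match
v → no match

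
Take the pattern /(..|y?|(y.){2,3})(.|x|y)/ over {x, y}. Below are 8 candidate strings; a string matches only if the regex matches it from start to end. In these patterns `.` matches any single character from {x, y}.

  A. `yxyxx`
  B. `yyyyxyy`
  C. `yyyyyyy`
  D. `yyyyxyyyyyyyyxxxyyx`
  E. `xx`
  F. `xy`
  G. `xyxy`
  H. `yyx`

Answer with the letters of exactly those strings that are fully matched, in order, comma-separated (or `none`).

A, C, H

A. `yxyxx` → match
B. `yyyyxyy` → no match
C. `yyyyyyy` → match
D → no match
E. `xx` → no match
F. `xy` → no match
G. `xyxy` → no match
H. `yyx` → match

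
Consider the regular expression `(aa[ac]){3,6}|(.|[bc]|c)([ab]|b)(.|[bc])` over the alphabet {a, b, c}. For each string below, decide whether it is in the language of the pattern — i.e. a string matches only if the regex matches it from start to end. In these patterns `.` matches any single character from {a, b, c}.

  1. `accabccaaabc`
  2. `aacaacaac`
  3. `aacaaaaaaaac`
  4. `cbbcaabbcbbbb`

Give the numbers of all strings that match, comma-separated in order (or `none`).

1 → no match
2 → match
3 → match
4 → no match

2, 3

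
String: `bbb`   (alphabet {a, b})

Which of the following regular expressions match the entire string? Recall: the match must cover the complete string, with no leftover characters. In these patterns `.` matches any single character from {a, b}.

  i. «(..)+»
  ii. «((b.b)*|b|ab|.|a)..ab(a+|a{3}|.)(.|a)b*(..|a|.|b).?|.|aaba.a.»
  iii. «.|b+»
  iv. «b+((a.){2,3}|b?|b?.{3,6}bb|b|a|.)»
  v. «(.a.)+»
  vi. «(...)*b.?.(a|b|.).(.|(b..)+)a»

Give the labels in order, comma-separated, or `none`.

iii, iv

i → no match
ii → no match
iii → match
iv → match
v → no match
vi → no match — must end with `a`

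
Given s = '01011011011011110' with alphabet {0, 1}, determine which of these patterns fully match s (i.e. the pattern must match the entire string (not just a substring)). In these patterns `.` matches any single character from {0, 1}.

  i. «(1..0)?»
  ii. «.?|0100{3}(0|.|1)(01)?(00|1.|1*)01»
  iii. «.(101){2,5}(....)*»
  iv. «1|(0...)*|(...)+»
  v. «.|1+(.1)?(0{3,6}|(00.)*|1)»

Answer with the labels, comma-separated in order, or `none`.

iii

i → no match
ii → no match
iii → match
iv → no match
v → no match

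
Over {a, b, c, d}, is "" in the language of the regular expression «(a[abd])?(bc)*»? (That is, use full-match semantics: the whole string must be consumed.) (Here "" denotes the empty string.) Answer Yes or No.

Yes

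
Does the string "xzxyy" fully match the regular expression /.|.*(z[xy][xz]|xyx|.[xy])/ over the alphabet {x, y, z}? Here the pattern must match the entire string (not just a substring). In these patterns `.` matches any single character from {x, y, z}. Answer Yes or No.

Yes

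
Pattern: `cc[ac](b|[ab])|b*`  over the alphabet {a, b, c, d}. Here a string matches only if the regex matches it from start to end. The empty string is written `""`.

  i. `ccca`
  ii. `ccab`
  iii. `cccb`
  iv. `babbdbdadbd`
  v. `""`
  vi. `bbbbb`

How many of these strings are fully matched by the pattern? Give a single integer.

i → match
ii → match
iii → match
iv → no match
v → match
vi → match
Total matched: 5

5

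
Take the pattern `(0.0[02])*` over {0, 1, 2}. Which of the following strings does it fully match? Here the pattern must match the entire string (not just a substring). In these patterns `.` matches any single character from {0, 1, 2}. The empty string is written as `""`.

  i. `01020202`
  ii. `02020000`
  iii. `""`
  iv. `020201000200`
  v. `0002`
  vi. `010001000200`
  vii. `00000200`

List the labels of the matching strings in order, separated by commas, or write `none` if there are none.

i. `01020202` → match
ii. `02020000` → match
iii. `""` → match
iv. `020201000200` → match
v. `0002` → match
vi. `010001000200` → match
vii. `00000200` → match

i, ii, iii, iv, v, vi, vii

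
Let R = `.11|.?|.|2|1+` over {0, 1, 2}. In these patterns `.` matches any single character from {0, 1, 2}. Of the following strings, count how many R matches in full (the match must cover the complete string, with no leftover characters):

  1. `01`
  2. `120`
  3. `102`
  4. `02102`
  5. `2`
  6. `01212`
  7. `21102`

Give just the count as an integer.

1

1. `01` → no match
2. `120` → no match
3. `102` → no match
4. `02102` → no match
5. `2` → match
6. `01212` → no match
7. `21102` → no match
Total matched: 1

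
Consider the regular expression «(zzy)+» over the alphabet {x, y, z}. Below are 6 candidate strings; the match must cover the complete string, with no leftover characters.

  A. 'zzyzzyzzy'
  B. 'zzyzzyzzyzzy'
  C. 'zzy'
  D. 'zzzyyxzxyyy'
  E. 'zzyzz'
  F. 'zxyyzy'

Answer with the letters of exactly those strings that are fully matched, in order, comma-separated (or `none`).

A → match
B → match
C → match
D → no match — must start with 'zzy'
E → no match — must end with 'zzy'
F → no match — must start with 'zzy'

A, B, C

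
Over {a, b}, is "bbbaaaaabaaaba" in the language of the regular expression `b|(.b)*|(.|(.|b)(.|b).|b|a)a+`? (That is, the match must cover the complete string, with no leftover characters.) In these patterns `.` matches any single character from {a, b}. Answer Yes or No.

No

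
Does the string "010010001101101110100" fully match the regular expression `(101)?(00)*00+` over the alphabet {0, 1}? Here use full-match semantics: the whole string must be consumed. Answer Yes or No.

No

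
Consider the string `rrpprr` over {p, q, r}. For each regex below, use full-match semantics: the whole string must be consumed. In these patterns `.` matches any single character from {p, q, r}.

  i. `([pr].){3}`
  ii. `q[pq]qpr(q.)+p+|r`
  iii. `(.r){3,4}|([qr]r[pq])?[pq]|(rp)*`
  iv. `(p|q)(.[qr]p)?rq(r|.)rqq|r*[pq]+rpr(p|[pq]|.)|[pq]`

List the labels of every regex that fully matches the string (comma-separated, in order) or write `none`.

i

i → match
ii → no match
iii → no match
iv → no match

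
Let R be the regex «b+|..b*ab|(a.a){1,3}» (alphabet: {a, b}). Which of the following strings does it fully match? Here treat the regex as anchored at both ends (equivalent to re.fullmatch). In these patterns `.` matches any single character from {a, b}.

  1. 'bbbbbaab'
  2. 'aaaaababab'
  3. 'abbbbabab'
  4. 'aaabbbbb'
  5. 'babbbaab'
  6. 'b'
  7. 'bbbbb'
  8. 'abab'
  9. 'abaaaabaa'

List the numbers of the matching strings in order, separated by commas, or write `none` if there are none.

6, 7, 8

1 → no match
2 → no match
3 → no match
4 → no match
5 → no match
6 → match
7 → match
8 → match
9 → no match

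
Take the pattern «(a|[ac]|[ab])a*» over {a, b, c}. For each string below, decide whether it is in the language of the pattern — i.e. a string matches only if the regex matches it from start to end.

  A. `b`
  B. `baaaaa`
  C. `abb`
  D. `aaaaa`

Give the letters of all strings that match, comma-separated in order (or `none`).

A, B, D

A. `b` → match
B. `baaaaa` → match
C. `abb` → no match
D. `aaaaa` → match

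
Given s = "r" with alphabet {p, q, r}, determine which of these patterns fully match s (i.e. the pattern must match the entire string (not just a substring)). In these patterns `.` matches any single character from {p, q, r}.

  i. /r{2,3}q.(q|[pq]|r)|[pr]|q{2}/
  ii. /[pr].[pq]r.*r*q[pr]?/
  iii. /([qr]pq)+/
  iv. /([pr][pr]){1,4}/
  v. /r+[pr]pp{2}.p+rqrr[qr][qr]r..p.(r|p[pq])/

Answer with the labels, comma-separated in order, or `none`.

i → match
ii → no match
iii → no match — must end with "pq"
iv → no match
v → no match

i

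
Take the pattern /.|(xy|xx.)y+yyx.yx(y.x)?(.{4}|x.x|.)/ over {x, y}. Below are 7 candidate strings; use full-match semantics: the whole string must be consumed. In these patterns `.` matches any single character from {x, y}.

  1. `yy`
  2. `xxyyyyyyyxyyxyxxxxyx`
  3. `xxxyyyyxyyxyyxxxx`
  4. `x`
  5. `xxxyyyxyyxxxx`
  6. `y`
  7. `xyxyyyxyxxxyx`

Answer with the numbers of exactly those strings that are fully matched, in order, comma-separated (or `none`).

1 → no match
2 → match
3 → match
4 → match
5 → match
6 → match
7 → no match

2, 3, 4, 5, 6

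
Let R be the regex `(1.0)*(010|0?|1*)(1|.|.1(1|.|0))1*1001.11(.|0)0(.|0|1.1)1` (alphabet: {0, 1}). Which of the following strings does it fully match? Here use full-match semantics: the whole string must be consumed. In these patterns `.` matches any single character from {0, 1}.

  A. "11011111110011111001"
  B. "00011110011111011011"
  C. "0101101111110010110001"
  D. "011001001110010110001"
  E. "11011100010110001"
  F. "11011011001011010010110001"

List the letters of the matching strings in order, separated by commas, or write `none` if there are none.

A, C, F

A → match
B → no match
C → match
D → no match
E → no match
F → match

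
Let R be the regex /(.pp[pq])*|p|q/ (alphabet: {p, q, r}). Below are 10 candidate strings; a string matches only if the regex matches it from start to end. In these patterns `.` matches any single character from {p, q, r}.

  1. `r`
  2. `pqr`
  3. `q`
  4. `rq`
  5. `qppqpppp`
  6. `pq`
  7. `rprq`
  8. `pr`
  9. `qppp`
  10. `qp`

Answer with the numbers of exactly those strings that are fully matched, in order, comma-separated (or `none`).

3, 5, 9

1 → no match
2 → no match
3 → match
4 → no match
5 → match
6 → no match
7 → no match
8 → no match
9 → match
10 → no match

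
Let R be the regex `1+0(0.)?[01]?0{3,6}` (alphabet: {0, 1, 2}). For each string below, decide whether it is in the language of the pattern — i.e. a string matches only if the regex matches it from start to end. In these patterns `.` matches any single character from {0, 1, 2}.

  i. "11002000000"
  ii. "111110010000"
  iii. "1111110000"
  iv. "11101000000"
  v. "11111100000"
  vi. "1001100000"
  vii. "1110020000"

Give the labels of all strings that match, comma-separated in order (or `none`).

i, ii, iii, iv, v, vi, vii

i → match
ii → match
iii → match
iv → match
v → match
vi → match
vii → match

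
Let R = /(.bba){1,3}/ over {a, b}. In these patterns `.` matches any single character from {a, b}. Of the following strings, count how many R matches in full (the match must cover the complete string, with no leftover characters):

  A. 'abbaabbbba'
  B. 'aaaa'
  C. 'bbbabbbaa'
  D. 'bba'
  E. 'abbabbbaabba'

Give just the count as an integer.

1

A → no match
B → no match — must end with 'bba'
C → no match — must end with 'bba'
D → no match
E → match
Total matched: 1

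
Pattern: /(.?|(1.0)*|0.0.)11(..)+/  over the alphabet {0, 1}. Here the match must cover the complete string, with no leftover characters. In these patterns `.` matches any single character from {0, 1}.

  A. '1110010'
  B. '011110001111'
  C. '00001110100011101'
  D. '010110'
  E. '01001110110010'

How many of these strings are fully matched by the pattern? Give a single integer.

2

A. '1110010' → match
B. '011110001111' → no match
C → no match
D. '010110' → no match
E → match
Total matched: 2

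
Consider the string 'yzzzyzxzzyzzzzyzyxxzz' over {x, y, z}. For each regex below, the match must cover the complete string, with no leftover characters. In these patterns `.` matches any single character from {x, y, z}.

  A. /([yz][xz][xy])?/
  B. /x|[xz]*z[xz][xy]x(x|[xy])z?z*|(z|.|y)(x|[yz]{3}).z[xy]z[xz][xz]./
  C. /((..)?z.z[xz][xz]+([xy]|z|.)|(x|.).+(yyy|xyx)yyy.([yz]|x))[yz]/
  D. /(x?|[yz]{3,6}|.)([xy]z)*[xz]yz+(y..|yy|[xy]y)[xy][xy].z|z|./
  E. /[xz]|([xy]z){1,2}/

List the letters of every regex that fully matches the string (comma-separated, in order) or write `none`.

A → no match
B → no match
C → no match
D → match
E → no match

D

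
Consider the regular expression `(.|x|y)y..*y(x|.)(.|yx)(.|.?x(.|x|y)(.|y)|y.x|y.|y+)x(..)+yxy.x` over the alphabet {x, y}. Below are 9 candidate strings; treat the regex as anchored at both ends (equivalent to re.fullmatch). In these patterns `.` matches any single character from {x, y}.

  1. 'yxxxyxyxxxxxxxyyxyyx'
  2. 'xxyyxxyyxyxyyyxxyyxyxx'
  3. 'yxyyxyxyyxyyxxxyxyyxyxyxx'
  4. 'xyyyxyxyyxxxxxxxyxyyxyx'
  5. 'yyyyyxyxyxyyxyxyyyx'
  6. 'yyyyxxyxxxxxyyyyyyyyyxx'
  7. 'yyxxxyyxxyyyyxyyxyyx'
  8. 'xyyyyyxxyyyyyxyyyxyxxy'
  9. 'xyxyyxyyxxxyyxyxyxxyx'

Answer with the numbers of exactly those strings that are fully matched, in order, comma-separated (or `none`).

1 → no match
2 → no match
3 → no match
4 → no match
5 → no match
6 → no match
7 → no match
8 → no match — must end with 'x'
9 → no match

none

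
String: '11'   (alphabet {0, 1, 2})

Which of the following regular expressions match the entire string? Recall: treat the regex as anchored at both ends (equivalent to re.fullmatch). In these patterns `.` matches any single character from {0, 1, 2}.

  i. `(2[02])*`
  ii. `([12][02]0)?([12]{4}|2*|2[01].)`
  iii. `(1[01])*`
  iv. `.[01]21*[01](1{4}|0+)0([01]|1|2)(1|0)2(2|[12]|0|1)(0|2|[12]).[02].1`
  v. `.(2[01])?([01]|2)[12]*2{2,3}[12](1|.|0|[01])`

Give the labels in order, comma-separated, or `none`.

i → no match
ii → no match
iii → match
iv → no match
v → no match

iii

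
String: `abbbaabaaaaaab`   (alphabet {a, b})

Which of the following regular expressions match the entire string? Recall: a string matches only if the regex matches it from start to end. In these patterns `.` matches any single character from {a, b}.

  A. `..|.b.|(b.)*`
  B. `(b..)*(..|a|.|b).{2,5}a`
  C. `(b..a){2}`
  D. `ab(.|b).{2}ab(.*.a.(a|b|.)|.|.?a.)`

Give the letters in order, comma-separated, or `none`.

A → no match
B → no match — must end with `a`
C → no match — must start with `b`
D → match

D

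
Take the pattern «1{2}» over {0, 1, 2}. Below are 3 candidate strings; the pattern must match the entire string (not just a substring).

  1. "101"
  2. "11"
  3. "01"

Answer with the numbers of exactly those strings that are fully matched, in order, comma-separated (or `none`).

1 → no match
2 → match
3 → no match — must start with "1"

2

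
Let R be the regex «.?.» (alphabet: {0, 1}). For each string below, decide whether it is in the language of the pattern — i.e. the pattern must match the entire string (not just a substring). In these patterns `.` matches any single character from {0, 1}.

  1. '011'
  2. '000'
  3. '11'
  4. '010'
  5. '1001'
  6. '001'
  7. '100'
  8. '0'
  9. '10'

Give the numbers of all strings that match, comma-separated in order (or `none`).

3, 8, 9

1. '011' → no match
2. '000' → no match
3. '11' → match
4. '010' → no match
5. '1001' → no match
6. '001' → no match
7. '100' → no match
8. '0' → match
9. '10' → match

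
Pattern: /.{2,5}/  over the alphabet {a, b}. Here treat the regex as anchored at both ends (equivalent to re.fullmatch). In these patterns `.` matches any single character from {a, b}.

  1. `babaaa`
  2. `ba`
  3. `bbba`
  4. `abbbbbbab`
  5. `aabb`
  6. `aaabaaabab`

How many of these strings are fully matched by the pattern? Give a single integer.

1 → no match
2 → match
3 → match
4 → no match
5 → match
6 → no match
Total matched: 3

3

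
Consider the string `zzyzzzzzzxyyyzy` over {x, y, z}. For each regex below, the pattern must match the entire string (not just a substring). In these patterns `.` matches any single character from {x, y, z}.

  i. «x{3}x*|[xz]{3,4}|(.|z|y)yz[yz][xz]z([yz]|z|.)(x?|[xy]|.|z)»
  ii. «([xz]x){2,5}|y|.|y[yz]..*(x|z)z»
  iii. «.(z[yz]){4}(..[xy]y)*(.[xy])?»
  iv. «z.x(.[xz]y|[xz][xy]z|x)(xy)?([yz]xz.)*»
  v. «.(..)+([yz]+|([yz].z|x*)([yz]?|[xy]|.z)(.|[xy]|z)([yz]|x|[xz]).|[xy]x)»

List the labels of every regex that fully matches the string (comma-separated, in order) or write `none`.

i → no match
ii → no match
iii → match
iv → no match
v → match

iii, v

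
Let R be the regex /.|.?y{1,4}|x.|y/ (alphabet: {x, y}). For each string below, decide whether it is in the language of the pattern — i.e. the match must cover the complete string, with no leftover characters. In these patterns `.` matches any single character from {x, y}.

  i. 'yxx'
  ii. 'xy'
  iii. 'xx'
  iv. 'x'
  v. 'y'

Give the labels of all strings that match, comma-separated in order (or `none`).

i → no match
ii → match
iii → match
iv → match
v → match

ii, iii, iv, v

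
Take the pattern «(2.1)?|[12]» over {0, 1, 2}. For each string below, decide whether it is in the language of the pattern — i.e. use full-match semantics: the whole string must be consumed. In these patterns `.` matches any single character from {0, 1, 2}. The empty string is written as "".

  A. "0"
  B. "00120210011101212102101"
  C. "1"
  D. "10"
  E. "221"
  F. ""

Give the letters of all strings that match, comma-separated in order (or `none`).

C, E, F

A → no match
B → no match
C → match
D → no match
E → match
F → match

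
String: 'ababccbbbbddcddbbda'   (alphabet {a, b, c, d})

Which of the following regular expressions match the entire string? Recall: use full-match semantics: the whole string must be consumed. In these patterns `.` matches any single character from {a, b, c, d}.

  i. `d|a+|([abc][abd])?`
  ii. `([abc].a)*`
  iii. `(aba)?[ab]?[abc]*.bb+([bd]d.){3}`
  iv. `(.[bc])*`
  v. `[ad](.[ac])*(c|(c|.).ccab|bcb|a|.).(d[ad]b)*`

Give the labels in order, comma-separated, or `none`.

iii

i → no match
ii → no match
iii → match
iv → no match
v → no match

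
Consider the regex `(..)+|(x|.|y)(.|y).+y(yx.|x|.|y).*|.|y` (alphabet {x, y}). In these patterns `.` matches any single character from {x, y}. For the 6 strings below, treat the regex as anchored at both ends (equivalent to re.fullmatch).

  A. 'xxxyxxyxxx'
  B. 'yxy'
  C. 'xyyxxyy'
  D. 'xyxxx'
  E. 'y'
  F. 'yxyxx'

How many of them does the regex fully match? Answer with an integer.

A → match
B → no match
C → match
D → no match
E → match
F → no match
Total matched: 3

3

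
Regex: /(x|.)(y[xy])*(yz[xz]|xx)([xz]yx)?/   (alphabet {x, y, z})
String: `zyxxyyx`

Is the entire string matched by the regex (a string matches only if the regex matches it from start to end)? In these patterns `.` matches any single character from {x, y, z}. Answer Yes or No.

No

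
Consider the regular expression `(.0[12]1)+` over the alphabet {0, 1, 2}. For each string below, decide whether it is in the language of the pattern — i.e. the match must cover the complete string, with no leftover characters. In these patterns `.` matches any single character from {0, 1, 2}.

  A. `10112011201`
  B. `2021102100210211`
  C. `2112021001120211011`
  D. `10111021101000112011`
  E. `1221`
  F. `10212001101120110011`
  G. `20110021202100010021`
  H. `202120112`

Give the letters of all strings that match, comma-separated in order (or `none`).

A → no match
B → no match
C → no match
D → no match
E → no match
F → no match
G → no match
H → no match — must end with `1`

none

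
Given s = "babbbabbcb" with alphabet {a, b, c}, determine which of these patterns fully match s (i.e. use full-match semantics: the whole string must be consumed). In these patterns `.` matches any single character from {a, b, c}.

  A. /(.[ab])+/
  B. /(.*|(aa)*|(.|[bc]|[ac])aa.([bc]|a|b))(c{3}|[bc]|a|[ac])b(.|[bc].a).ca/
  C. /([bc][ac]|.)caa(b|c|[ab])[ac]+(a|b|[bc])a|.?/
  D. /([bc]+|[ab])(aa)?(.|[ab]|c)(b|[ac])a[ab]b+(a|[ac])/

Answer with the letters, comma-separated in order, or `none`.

A → match
B → no match — must end with "ca"
C → no match
D → no match

A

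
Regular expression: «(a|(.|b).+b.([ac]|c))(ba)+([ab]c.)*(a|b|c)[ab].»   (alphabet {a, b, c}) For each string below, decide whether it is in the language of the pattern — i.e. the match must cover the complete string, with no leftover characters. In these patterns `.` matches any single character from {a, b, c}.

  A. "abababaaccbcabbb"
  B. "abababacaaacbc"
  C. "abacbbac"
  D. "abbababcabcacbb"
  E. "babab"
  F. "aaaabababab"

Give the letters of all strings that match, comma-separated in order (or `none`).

A

A → match
B → no match
C → no match
D → no match
E → no match
F → no match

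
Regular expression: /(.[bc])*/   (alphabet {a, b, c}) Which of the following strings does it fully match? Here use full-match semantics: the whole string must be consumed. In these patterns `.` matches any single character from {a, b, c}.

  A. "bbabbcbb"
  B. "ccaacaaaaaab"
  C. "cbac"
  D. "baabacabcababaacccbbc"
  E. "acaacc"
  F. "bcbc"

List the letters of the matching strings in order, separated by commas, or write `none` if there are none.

A → match
B → no match
C → match
D → no match
E → no match
F → match

A, C, F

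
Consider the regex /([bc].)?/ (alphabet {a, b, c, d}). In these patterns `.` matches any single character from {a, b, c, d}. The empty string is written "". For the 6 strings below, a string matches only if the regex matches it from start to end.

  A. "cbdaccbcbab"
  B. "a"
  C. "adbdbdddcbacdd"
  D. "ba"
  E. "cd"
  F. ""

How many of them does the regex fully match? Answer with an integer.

A → no match
B → no match
C → no match
D → match
E → match
F → match
Total matched: 3

3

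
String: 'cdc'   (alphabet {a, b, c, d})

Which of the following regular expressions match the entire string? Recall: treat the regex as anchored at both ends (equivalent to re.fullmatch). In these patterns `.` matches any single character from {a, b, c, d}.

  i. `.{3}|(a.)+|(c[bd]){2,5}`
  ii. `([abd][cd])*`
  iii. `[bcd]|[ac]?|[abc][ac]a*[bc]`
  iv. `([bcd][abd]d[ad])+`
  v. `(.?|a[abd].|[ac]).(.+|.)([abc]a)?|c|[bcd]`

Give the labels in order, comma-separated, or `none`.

i → match
ii → no match
iii → no match
iv → no match
v → match

i, v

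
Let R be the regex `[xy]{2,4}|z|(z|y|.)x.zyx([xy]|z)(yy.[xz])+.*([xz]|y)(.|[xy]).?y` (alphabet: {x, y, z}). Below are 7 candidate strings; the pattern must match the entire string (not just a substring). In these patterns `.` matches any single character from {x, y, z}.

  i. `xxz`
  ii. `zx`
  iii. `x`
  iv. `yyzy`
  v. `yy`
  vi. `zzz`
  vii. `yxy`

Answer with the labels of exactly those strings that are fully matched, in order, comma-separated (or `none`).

i → no match
ii → no match
iii → no match
iv → no match
v → match
vi → no match
vii → match

v, vii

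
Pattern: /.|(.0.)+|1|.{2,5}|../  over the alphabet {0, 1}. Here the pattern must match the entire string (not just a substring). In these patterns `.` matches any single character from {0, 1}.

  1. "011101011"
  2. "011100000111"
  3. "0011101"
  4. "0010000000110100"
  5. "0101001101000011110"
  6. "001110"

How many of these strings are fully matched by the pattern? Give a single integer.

1 → no match
2 → no match
3 → no match
4 → no match
5 → no match
6 → no match
Total matched: 0

0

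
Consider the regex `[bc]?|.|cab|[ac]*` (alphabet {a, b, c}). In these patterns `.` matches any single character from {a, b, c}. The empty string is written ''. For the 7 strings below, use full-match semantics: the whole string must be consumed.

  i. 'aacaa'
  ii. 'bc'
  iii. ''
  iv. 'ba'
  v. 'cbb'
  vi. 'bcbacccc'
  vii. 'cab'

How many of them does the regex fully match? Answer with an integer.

3

i. 'aacaa' → match
ii. 'bc' → no match
iii. '' → match
iv. 'ba' → no match
v. 'cbb' → no match
vi. 'bcbacccc' → no match
vii. 'cab' → match
Total matched: 3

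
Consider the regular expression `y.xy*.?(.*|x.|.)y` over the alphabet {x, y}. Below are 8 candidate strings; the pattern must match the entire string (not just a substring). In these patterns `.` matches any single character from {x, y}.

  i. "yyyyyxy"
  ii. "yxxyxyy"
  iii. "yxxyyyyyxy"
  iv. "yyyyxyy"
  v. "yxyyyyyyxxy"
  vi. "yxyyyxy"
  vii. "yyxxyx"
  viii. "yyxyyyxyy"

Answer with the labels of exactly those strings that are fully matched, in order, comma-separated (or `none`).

ii, iii, viii

i → no match
ii → match
iii → match
iv → no match
v → no match
vi → no match
vii → no match — must end with "y"
viii → match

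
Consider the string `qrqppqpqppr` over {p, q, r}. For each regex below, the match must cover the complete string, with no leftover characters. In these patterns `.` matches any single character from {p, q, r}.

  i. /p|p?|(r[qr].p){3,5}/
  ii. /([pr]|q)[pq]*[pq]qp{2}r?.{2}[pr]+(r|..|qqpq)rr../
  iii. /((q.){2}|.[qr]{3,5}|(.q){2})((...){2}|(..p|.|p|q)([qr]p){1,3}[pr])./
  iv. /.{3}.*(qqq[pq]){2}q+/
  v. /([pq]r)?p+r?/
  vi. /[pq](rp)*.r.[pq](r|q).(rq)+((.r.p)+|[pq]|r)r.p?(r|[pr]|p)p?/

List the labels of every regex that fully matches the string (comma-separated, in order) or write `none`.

iii

i → no match
ii → no match
iii → match
iv → no match — must end with `q`
v → no match
vi → no match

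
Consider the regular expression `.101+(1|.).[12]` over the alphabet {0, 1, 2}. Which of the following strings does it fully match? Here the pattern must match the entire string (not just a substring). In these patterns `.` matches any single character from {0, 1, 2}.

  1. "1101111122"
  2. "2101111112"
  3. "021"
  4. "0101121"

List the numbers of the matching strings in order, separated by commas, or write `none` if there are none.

1, 2, 4

1 → match
2 → match
3 → no match
4 → match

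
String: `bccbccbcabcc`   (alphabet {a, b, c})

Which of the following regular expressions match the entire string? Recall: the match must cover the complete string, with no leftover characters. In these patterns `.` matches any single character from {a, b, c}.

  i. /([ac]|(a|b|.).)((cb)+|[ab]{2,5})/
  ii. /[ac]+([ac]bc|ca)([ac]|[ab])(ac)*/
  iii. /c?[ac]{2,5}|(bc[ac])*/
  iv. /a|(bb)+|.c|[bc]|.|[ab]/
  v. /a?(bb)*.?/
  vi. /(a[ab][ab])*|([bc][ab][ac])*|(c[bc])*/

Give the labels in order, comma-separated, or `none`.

iii

i → no match
ii → no match
iii → match
iv → no match
v → no match
vi → no match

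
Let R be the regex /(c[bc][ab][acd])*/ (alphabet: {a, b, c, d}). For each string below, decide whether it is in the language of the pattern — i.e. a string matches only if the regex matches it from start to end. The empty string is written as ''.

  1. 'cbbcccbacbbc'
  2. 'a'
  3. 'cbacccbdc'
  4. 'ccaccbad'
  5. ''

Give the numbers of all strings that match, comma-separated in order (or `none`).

1, 4, 5

1 → match
2 → no match
3 → no match
4 → match
5 → match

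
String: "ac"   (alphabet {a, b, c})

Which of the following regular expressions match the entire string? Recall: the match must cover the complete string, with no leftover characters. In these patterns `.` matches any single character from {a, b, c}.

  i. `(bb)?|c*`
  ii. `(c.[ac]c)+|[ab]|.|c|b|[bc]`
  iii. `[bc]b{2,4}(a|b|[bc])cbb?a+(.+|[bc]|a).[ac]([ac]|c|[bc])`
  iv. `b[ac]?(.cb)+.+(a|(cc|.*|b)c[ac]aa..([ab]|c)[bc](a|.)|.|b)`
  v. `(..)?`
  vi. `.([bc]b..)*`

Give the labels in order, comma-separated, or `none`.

i → no match
ii → no match
iii → no match
iv → no match — must start with "b"
v → match
vi → no match

v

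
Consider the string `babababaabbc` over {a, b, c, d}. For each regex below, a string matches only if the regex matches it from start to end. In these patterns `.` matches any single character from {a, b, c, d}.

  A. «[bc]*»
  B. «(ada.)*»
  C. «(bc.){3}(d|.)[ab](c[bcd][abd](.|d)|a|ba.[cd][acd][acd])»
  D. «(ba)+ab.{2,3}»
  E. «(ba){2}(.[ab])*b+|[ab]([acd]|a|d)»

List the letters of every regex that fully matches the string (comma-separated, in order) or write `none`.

D

A → no match
B → no match
C → no match — must start with `bc`
D → match
E → no match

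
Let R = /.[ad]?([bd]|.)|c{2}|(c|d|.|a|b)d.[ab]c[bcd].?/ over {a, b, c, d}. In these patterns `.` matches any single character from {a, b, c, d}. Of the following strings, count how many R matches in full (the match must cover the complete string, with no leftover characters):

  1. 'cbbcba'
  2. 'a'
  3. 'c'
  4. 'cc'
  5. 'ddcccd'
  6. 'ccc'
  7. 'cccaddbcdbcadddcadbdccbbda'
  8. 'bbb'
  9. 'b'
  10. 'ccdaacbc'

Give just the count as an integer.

1

1 → no match
2 → no match
3 → no match
4 → match
5 → no match
6 → no match
7 → no match
8 → no match
9 → no match
10 → no match
Total matched: 1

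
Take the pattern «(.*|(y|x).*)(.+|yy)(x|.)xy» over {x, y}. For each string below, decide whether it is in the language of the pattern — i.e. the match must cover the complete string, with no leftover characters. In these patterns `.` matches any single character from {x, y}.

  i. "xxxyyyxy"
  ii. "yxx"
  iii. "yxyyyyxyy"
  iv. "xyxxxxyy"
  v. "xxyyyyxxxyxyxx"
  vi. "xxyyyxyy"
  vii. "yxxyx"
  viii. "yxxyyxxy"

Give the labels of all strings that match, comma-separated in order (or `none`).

i. "xxxyyyxy" → match
ii. "yxx" → no match — must end with "xy"
iii. "yxyyyyxyy" → no match — must end with "xy"
iv. "xyxxxxyy" → no match — must end with "xy"
v → no match — must end with "xy"
vi. "xxyyyxyy" → no match — must end with "xy"
vii. "yxxyx" → no match — must end with "xy"
viii. "yxxyyxxy" → match

i, viii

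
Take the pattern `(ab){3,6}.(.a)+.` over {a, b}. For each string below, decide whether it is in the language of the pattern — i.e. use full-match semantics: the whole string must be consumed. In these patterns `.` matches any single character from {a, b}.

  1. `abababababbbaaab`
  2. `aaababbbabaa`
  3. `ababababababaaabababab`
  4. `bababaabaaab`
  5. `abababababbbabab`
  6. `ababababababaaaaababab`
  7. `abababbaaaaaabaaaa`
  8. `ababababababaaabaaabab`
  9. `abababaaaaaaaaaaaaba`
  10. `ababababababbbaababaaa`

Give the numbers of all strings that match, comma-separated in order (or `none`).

1 → match
2 → no match — must start with `ab`
3 → match
4 → no match — must start with `ab`
5 → match
6 → match
7 → match
8 → match
9 → no match
10 → no match

1, 3, 5, 6, 7, 8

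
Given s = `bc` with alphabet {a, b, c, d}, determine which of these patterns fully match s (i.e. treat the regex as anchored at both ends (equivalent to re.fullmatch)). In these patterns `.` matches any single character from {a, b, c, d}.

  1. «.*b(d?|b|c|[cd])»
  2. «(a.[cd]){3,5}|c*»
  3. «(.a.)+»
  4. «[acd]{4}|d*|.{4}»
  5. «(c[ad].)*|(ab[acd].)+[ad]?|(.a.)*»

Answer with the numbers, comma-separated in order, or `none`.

1

1 → match
2 → no match
3 → no match
4 → no match
5 → no match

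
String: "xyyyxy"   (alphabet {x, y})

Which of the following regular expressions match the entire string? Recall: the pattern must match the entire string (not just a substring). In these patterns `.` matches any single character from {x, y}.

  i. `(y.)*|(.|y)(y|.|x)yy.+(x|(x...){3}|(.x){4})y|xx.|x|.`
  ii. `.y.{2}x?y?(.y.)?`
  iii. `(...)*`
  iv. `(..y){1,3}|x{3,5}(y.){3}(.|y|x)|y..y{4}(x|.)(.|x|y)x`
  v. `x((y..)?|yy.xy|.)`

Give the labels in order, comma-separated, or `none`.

ii, iii, iv, v

i → no match
ii → match
iii → match
iv → match
v → match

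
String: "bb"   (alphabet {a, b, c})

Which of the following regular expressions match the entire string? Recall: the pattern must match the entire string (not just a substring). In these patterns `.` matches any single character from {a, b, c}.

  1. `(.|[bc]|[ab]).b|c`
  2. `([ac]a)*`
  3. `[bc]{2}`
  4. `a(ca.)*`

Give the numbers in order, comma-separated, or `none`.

3

1 → no match
2 → no match
3 → match
4 → no match — must start with "a"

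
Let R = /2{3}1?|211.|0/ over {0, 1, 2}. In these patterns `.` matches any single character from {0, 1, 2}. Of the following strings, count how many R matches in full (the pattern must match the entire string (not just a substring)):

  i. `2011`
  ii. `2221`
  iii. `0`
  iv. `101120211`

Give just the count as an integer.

i → no match
ii → match
iii → match
iv → no match
Total matched: 2

2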